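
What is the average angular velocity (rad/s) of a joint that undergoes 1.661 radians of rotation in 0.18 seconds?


omega = delta_theta / delta_t
omega = 1.661 / 0.18
omega = 9.2278


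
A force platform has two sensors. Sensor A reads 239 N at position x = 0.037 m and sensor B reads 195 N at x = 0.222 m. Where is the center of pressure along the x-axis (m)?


COP_x = (F1*x1 + F2*x2) / (F1 + F2)
COP_x = (239*0.037 + 195*0.222) / (239 + 195)
Numerator = 52.1330
Denominator = 434
COP_x = 0.1201


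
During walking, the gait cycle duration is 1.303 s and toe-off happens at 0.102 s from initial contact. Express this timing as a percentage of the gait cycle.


pct = (event_time / cycle_time) * 100
pct = (0.102 / 1.303) * 100
ratio = 0.0783
pct = 7.8281


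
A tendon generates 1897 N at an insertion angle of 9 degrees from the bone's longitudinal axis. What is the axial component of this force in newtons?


F_eff = F_tendon * cos(theta)
theta = 9 deg = 0.1571 rad
cos(theta) = 0.9877
F_eff = 1897 * 0.9877
F_eff = 1873.6448


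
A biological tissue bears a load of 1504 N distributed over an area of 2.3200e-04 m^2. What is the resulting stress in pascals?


stress = F / A
stress = 1504 / 2.3200e-04
stress = 6.4828e+06


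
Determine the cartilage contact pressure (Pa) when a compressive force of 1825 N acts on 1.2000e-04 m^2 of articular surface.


P = F / A
P = 1825 / 1.2000e-04
P = 1.5208e+07


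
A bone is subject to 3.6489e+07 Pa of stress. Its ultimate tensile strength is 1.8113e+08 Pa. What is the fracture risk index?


FRI = applied / ultimate
FRI = 3.6489e+07 / 1.8113e+08
FRI = 0.2015


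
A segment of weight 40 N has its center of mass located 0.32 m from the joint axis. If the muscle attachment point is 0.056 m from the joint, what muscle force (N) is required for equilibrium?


F_muscle = W * d_load / d_muscle
F_muscle = 40 * 0.32 / 0.056
Numerator = 12.8000
F_muscle = 228.5714


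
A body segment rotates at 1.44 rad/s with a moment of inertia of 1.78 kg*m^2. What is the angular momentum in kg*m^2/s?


L = I * omega
L = 1.78 * 1.44
L = 2.5632


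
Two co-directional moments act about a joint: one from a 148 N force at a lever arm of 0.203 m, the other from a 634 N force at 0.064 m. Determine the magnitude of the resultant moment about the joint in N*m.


M = F1 * d1 + F2 * d2
M = 148 * 0.203 + 634 * 0.064
M = 30.0440 + 40.5760
M = 70.6200


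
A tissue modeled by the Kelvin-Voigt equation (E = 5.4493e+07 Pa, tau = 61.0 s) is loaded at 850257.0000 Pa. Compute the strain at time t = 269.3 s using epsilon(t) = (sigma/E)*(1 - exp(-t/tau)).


epsilon(t) = (sigma/E) * (1 - exp(-t/tau))
sigma/E = 850257.0000 / 5.4493e+07 = 0.0156
exp(-t/tau) = exp(-269.3 / 61.0) = 0.0121
epsilon = 0.0156 * (1 - 0.0121)
epsilon = 0.0154


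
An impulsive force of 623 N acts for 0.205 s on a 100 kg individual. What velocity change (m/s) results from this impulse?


J = F * dt = 623 * 0.205 = 127.7150 N*s
delta_v = J / m
delta_v = 127.7150 / 100
delta_v = 1.2771


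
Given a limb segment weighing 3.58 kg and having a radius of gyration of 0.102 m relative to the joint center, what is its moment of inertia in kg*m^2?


I = m * k^2
I = 3.58 * 0.102^2
k^2 = 0.0104
I = 0.0372


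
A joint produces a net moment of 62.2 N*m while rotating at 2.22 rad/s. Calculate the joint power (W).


P = M * omega
P = 62.2 * 2.22
P = 138.0840


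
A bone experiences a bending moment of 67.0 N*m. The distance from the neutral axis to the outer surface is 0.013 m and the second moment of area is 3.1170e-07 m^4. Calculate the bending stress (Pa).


sigma = M * c / I
sigma = 67.0 * 0.013 / 3.1170e-07
M * c = 0.8710
sigma = 2.7944e+06


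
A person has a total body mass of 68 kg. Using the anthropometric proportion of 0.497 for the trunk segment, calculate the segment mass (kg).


m_segment = body_mass * fraction
m_segment = 68 * 0.497
m_segment = 33.7960


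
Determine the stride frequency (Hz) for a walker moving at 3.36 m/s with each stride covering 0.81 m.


f = v / stride_length
f = 3.36 / 0.81
f = 4.1481


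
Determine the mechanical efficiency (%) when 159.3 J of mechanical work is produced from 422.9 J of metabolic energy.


eta = (W_mech / E_meta) * 100
eta = (159.3 / 422.9) * 100
ratio = 0.3767
eta = 37.6685


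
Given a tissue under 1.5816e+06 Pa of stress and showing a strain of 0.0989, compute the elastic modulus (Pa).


E = stress / strain
E = 1.5816e+06 / 0.0989
E = 1.5992e+07


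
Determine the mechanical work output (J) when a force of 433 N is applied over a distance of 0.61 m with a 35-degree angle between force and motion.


W = F * d * cos(theta)
theta = 35 deg = 0.6109 rad
cos(theta) = 0.8192
W = 433 * 0.61 * 0.8192
W = 216.3626


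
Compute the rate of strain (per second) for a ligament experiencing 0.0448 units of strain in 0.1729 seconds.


strain_rate = delta_strain / delta_t
strain_rate = 0.0448 / 0.1729
strain_rate = 0.2591


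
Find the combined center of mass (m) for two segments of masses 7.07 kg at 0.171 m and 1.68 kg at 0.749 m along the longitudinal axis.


COM = (m1*x1 + m2*x2) / (m1 + m2)
COM = (7.07*0.171 + 1.68*0.749) / (7.07 + 1.68)
Numerator = 2.4673
Denominator = 8.7500
COM = 0.2820


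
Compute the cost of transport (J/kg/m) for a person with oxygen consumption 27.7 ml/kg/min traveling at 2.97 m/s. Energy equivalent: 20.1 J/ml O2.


Power per kg = VO2 * 20.1 / 60
Power per kg = 27.7 * 20.1 / 60 = 9.2795 W/kg
Cost = power_per_kg / speed
Cost = 9.2795 / 2.97
Cost = 3.1244


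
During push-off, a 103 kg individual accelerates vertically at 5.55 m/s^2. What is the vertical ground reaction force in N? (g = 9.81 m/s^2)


GRF = m * (g + a)
GRF = 103 * (9.81 + 5.55)
GRF = 103 * 15.3600
GRF = 1582.0800


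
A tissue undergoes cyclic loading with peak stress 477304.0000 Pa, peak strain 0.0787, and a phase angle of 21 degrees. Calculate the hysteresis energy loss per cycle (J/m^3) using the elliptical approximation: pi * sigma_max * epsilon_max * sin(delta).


E_loss = pi * sigma_max * epsilon_max * sin(delta)
delta = 21 deg = 0.3665 rad
sin(delta) = 0.3584
E_loss = pi * 477304.0000 * 0.0787 * 0.3584
E_loss = 42291.0863


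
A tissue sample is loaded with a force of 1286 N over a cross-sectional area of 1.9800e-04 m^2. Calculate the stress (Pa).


stress = F / A
stress = 1286 / 1.9800e-04
stress = 6.4949e+06


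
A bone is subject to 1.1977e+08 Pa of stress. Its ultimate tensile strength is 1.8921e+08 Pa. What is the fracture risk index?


FRI = applied / ultimate
FRI = 1.1977e+08 / 1.8921e+08
FRI = 0.6330


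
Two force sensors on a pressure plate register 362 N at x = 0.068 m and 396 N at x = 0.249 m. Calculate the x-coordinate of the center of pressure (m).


COP_x = (F1*x1 + F2*x2) / (F1 + F2)
COP_x = (362*0.068 + 396*0.249) / (362 + 396)
Numerator = 123.2200
Denominator = 758
COP_x = 0.1626


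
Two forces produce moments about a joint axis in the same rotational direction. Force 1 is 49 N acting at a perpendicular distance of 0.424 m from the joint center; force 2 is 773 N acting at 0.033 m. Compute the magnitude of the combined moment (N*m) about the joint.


M = F1 * d1 + F2 * d2
M = 49 * 0.424 + 773 * 0.033
M = 20.7760 + 25.5090
M = 46.2850


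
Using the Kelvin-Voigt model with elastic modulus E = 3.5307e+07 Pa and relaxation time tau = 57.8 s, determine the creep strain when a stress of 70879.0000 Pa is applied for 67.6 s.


epsilon(t) = (sigma/E) * (1 - exp(-t/tau))
sigma/E = 70879.0000 / 3.5307e+07 = 0.0020
exp(-t/tau) = exp(-67.6 / 57.8) = 0.3105
epsilon = 0.0020 * (1 - 0.3105)
epsilon = 0.0014


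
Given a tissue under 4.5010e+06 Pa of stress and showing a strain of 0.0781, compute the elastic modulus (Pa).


E = stress / strain
E = 4.5010e+06 / 0.0781
E = 5.7631e+07


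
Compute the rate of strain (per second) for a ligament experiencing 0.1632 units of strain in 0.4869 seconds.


strain_rate = delta_strain / delta_t
strain_rate = 0.1632 / 0.4869
strain_rate = 0.3352


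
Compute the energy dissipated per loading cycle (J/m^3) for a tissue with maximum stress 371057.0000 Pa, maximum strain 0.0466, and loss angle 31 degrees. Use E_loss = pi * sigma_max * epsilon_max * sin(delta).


E_loss = pi * sigma_max * epsilon_max * sin(delta)
delta = 31 deg = 0.5411 rad
sin(delta) = 0.5150
E_loss = pi * 371057.0000 * 0.0466 * 0.5150
E_loss = 27977.9413


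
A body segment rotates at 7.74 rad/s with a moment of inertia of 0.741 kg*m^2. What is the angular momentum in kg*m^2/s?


L = I * omega
L = 0.741 * 7.74
L = 5.7353


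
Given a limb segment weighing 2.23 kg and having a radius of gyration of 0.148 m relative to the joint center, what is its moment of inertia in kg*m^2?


I = m * k^2
I = 2.23 * 0.148^2
k^2 = 0.0219
I = 0.0488


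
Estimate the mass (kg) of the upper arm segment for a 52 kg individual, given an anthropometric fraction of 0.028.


m_segment = body_mass * fraction
m_segment = 52 * 0.028
m_segment = 1.4560


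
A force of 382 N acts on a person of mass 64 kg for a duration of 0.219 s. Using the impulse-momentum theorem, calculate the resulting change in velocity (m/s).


J = F * dt = 382 * 0.219 = 83.6580 N*s
delta_v = J / m
delta_v = 83.6580 / 64
delta_v = 1.3072


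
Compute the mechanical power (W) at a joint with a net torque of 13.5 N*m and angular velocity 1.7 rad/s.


P = M * omega
P = 13.5 * 1.7
P = 22.9500


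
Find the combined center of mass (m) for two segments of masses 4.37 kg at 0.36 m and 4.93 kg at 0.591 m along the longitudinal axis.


COM = (m1*x1 + m2*x2) / (m1 + m2)
COM = (4.37*0.36 + 4.93*0.591) / (4.37 + 4.93)
Numerator = 4.4868
Denominator = 9.3000
COM = 0.4825


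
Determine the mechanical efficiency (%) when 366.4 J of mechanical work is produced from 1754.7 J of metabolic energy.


eta = (W_mech / E_meta) * 100
eta = (366.4 / 1754.7) * 100
ratio = 0.2088
eta = 20.8811


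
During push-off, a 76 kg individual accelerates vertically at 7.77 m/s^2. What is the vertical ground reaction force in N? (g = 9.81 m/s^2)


GRF = m * (g + a)
GRF = 76 * (9.81 + 7.77)
GRF = 76 * 17.5800
GRF = 1336.0800


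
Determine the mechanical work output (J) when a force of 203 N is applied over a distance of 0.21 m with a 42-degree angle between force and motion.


W = F * d * cos(theta)
theta = 42 deg = 0.7330 rad
cos(theta) = 0.7431
W = 203 * 0.21 * 0.7431
W = 31.6803


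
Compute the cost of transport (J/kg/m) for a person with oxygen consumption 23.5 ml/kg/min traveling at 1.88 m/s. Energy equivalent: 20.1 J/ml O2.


Power per kg = VO2 * 20.1 / 60
Power per kg = 23.5 * 20.1 / 60 = 7.8725 W/kg
Cost = power_per_kg / speed
Cost = 7.8725 / 1.88
Cost = 4.1875


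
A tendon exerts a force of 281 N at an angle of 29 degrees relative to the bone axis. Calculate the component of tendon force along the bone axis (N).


F_eff = F_tendon * cos(theta)
theta = 29 deg = 0.5061 rad
cos(theta) = 0.8746
F_eff = 281 * 0.8746
F_eff = 245.7681


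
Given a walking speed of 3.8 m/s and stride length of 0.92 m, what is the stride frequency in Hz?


f = v / stride_length
f = 3.8 / 0.92
f = 4.1304


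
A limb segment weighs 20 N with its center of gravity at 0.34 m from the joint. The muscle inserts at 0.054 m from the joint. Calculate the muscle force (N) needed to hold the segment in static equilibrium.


F_muscle = W * d_load / d_muscle
F_muscle = 20 * 0.34 / 0.054
Numerator = 6.8000
F_muscle = 125.9259


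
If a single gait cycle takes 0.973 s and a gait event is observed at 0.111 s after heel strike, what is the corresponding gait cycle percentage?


pct = (event_time / cycle_time) * 100
pct = (0.111 / 0.973) * 100
ratio = 0.1141
pct = 11.4080


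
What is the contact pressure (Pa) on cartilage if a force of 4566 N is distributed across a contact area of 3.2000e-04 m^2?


P = F / A
P = 4566 / 3.2000e-04
P = 1.4269e+07


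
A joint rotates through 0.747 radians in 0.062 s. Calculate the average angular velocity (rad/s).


omega = delta_theta / delta_t
omega = 0.747 / 0.062
omega = 12.0484


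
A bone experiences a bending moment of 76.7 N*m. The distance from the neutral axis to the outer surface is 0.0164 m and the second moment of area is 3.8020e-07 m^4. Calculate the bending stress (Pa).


sigma = M * c / I
sigma = 76.7 * 0.0164 / 3.8020e-07
M * c = 1.2579
sigma = 3.3085e+06


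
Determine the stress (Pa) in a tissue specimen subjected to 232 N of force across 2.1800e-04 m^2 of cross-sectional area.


stress = F / A
stress = 232 / 2.1800e-04
stress = 1.0642e+06


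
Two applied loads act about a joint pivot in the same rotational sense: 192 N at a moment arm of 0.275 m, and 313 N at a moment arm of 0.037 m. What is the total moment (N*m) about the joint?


M = F1 * d1 + F2 * d2
M = 192 * 0.275 + 313 * 0.037
M = 52.8000 + 11.5810
M = 64.3810


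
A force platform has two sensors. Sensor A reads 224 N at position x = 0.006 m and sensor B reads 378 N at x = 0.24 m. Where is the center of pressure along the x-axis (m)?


COP_x = (F1*x1 + F2*x2) / (F1 + F2)
COP_x = (224*0.006 + 378*0.24) / (224 + 378)
Numerator = 92.0640
Denominator = 602
COP_x = 0.1529


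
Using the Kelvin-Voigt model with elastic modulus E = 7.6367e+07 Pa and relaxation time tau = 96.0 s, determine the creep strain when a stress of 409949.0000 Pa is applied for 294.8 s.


epsilon(t) = (sigma/E) * (1 - exp(-t/tau))
sigma/E = 409949.0000 / 7.6367e+07 = 0.0054
exp(-t/tau) = exp(-294.8 / 96.0) = 0.0464
epsilon = 0.0054 * (1 - 0.0464)
epsilon = 0.0051


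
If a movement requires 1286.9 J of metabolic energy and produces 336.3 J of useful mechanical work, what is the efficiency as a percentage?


eta = (W_mech / E_meta) * 100
eta = (336.3 / 1286.9) * 100
ratio = 0.2613
eta = 26.1326


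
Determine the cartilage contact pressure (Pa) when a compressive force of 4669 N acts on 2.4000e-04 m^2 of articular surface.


P = F / A
P = 4669 / 2.4000e-04
P = 1.9454e+07


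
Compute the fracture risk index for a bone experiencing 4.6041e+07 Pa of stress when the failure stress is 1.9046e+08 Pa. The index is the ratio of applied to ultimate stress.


FRI = applied / ultimate
FRI = 4.6041e+07 / 1.9046e+08
FRI = 0.2417


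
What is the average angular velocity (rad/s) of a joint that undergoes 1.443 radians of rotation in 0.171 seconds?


omega = delta_theta / delta_t
omega = 1.443 / 0.171
omega = 8.4386


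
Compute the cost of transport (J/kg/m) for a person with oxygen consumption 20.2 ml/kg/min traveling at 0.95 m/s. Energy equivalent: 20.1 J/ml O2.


Power per kg = VO2 * 20.1 / 60
Power per kg = 20.2 * 20.1 / 60 = 6.7670 W/kg
Cost = power_per_kg / speed
Cost = 6.7670 / 0.95
Cost = 7.1232


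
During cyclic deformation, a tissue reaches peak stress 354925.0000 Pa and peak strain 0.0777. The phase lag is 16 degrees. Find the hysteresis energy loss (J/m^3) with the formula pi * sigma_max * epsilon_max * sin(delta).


E_loss = pi * sigma_max * epsilon_max * sin(delta)
delta = 16 deg = 0.2793 rad
sin(delta) = 0.2756
E_loss = pi * 354925.0000 * 0.0777 * 0.2756
E_loss = 23880.6178


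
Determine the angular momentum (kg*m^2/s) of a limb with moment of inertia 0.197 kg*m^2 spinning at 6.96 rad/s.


L = I * omega
L = 0.197 * 6.96
L = 1.3711


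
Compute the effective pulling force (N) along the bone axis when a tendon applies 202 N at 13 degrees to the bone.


F_eff = F_tendon * cos(theta)
theta = 13 deg = 0.2269 rad
cos(theta) = 0.9744
F_eff = 202 * 0.9744
F_eff = 196.8228


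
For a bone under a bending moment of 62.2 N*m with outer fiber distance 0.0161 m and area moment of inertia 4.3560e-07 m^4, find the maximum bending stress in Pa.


sigma = M * c / I
sigma = 62.2 * 0.0161 / 4.3560e-07
M * c = 1.0014
sigma = 2.2989e+06


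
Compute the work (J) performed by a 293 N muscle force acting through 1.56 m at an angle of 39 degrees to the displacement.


W = F * d * cos(theta)
theta = 39 deg = 0.6807 rad
cos(theta) = 0.7771
W = 293 * 1.56 * 0.7771
W = 355.2179


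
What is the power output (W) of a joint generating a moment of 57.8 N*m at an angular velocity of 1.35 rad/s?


P = M * omega
P = 57.8 * 1.35
P = 78.0300


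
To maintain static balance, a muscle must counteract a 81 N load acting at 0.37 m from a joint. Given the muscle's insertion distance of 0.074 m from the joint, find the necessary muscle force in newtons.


F_muscle = W * d_load / d_muscle
F_muscle = 81 * 0.37 / 0.074
Numerator = 29.9700
F_muscle = 405.0000


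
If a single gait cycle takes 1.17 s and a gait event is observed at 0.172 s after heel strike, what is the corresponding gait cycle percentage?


pct = (event_time / cycle_time) * 100
pct = (0.172 / 1.17) * 100
ratio = 0.1470
pct = 14.7009


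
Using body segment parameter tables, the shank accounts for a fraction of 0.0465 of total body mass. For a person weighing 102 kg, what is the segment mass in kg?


m_segment = body_mass * fraction
m_segment = 102 * 0.0465
m_segment = 4.7430


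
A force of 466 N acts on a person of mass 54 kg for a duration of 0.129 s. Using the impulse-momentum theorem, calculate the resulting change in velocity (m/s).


J = F * dt = 466 * 0.129 = 60.1140 N*s
delta_v = J / m
delta_v = 60.1140 / 54
delta_v = 1.1132


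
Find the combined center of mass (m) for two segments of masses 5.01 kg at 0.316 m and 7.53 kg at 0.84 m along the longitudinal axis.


COM = (m1*x1 + m2*x2) / (m1 + m2)
COM = (5.01*0.316 + 7.53*0.84) / (5.01 + 7.53)
Numerator = 7.9084
Denominator = 12.5400
COM = 0.6307


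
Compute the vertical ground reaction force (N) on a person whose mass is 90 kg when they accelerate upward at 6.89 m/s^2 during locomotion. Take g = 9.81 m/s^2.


GRF = m * (g + a)
GRF = 90 * (9.81 + 6.89)
GRF = 90 * 16.7000
GRF = 1503.0000


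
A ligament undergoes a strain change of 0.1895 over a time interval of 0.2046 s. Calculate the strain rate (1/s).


strain_rate = delta_strain / delta_t
strain_rate = 0.1895 / 0.2046
strain_rate = 0.9262


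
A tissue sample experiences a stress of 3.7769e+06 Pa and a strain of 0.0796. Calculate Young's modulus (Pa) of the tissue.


E = stress / strain
E = 3.7769e+06 / 0.0796
E = 4.7448e+07


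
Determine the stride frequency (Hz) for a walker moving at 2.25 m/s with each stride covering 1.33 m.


f = v / stride_length
f = 2.25 / 1.33
f = 1.6917


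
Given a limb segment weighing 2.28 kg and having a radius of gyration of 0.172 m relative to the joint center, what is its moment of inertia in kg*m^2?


I = m * k^2
I = 2.28 * 0.172^2
k^2 = 0.0296
I = 0.0675


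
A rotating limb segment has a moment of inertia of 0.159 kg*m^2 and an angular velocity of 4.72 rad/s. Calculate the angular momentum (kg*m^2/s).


L = I * omega
L = 0.159 * 4.72
L = 0.7505


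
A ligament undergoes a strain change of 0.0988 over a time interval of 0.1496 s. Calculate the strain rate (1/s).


strain_rate = delta_strain / delta_t
strain_rate = 0.0988 / 0.1496
strain_rate = 0.6604


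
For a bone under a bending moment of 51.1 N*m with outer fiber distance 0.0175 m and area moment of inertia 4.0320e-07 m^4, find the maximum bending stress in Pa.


sigma = M * c / I
sigma = 51.1 * 0.0175 / 4.0320e-07
M * c = 0.8943
sigma = 2.2179e+06


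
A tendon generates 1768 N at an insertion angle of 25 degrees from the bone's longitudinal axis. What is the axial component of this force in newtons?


F_eff = F_tendon * cos(theta)
theta = 25 deg = 0.4363 rad
cos(theta) = 0.9063
F_eff = 1768 * 0.9063
F_eff = 1602.3522


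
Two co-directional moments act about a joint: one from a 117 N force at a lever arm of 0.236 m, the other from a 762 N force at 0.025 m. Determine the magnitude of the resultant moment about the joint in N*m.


M = F1 * d1 + F2 * d2
M = 117 * 0.236 + 762 * 0.025
M = 27.6120 + 19.0500
M = 46.6620


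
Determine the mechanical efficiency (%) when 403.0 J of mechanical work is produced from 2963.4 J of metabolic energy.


eta = (W_mech / E_meta) * 100
eta = (403.0 / 2963.4) * 100
ratio = 0.1360
eta = 13.5992


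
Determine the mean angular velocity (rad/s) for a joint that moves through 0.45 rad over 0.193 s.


omega = delta_theta / delta_t
omega = 0.45 / 0.193
omega = 2.3316


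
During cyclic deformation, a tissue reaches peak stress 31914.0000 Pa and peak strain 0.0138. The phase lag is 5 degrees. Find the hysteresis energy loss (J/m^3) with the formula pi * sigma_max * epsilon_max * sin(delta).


E_loss = pi * sigma_max * epsilon_max * sin(delta)
delta = 5 deg = 0.0873 rad
sin(delta) = 0.0872
E_loss = pi * 31914.0000 * 0.0138 * 0.0872
E_loss = 120.5886


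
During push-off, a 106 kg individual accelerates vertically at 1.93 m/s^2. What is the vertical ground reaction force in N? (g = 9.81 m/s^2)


GRF = m * (g + a)
GRF = 106 * (9.81 + 1.93)
GRF = 106 * 11.7400
GRF = 1244.4400


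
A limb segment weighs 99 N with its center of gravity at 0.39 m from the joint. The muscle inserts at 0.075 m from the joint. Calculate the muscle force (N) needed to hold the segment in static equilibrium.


F_muscle = W * d_load / d_muscle
F_muscle = 99 * 0.39 / 0.075
Numerator = 38.6100
F_muscle = 514.8000


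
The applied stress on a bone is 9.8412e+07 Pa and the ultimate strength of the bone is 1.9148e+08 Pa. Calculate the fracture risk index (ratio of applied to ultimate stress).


FRI = applied / ultimate
FRI = 9.8412e+07 / 1.9148e+08
FRI = 0.5140


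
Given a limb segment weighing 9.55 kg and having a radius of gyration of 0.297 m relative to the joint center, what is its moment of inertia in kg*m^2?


I = m * k^2
I = 9.55 * 0.297^2
k^2 = 0.0882
I = 0.8424


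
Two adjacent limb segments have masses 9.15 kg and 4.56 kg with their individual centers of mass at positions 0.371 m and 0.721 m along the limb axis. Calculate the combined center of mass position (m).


COM = (m1*x1 + m2*x2) / (m1 + m2)
COM = (9.15*0.371 + 4.56*0.721) / (9.15 + 4.56)
Numerator = 6.6824
Denominator = 13.7100
COM = 0.4874


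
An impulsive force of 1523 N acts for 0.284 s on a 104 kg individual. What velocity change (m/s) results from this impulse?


J = F * dt = 1523 * 0.284 = 432.5320 N*s
delta_v = J / m
delta_v = 432.5320 / 104
delta_v = 4.1590


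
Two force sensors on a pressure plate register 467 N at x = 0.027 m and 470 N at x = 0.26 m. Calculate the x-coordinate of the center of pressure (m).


COP_x = (F1*x1 + F2*x2) / (F1 + F2)
COP_x = (467*0.027 + 470*0.26) / (467 + 470)
Numerator = 134.8090
Denominator = 937
COP_x = 0.1439


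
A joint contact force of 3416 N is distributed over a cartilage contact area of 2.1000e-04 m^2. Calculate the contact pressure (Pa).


P = F / A
P = 3416 / 2.1000e-04
P = 1.6267e+07


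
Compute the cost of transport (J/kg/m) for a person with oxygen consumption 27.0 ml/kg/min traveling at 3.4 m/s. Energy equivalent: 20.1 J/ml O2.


Power per kg = VO2 * 20.1 / 60
Power per kg = 27.0 * 20.1 / 60 = 9.0450 W/kg
Cost = power_per_kg / speed
Cost = 9.0450 / 3.4
Cost = 2.6603


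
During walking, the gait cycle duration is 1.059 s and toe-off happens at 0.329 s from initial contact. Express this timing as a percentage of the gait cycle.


pct = (event_time / cycle_time) * 100
pct = (0.329 / 1.059) * 100
ratio = 0.3107
pct = 31.0670


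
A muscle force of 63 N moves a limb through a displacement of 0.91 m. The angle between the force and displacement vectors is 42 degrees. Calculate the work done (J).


W = F * d * cos(theta)
theta = 42 deg = 0.7330 rad
cos(theta) = 0.7431
W = 63 * 0.91 * 0.7431
W = 42.6045


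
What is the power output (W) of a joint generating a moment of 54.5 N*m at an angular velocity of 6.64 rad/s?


P = M * omega
P = 54.5 * 6.64
P = 361.8800


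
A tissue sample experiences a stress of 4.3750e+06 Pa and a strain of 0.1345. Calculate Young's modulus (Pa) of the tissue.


E = stress / strain
E = 4.3750e+06 / 0.1345
E = 3.2528e+07


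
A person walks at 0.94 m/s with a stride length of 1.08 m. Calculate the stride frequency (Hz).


f = v / stride_length
f = 0.94 / 1.08
f = 0.8704


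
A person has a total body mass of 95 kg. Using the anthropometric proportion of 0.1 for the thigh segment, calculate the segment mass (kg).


m_segment = body_mass * fraction
m_segment = 95 * 0.1
m_segment = 9.5000


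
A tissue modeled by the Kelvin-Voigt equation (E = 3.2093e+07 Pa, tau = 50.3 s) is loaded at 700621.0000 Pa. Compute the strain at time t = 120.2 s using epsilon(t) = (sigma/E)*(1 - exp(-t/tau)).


epsilon(t) = (sigma/E) * (1 - exp(-t/tau))
sigma/E = 700621.0000 / 3.2093e+07 = 0.0218
exp(-t/tau) = exp(-120.2 / 50.3) = 0.0917
epsilon = 0.0218 * (1 - 0.0917)
epsilon = 0.0198


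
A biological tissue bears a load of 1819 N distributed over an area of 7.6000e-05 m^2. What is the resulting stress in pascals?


stress = F / A
stress = 1819 / 7.6000e-05
stress = 2.3934e+07


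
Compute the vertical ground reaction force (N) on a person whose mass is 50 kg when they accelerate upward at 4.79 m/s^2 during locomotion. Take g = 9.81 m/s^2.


GRF = m * (g + a)
GRF = 50 * (9.81 + 4.79)
GRF = 50 * 14.6000
GRF = 730.0000


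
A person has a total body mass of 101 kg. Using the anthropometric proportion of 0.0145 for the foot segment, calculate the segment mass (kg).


m_segment = body_mass * fraction
m_segment = 101 * 0.0145
m_segment = 1.4645


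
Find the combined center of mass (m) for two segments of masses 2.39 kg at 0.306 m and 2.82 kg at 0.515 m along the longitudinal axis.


COM = (m1*x1 + m2*x2) / (m1 + m2)
COM = (2.39*0.306 + 2.82*0.515) / (2.39 + 2.82)
Numerator = 2.1836
Denominator = 5.2100
COM = 0.4191


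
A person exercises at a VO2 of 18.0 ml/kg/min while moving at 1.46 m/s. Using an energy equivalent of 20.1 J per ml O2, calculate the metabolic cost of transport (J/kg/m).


Power per kg = VO2 * 20.1 / 60
Power per kg = 18.0 * 20.1 / 60 = 6.0300 W/kg
Cost = power_per_kg / speed
Cost = 6.0300 / 1.46
Cost = 4.1301


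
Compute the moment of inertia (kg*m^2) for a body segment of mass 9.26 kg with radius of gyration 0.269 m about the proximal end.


I = m * k^2
I = 9.26 * 0.269^2
k^2 = 0.0724
I = 0.6701


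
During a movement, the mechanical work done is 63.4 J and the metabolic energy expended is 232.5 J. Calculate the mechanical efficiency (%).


eta = (W_mech / E_meta) * 100
eta = (63.4 / 232.5) * 100
ratio = 0.2727
eta = 27.2688


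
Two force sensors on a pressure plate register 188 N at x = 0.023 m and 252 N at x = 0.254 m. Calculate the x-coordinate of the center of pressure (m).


COP_x = (F1*x1 + F2*x2) / (F1 + F2)
COP_x = (188*0.023 + 252*0.254) / (188 + 252)
Numerator = 68.3320
Denominator = 440
COP_x = 0.1553


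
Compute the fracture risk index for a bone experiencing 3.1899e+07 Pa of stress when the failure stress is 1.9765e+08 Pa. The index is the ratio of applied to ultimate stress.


FRI = applied / ultimate
FRI = 3.1899e+07 / 1.9765e+08
FRI = 0.1614


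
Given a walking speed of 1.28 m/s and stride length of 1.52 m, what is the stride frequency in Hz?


f = v / stride_length
f = 1.28 / 1.52
f = 0.8421


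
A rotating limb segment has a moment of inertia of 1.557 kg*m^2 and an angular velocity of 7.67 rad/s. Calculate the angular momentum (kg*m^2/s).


L = I * omega
L = 1.557 * 7.67
L = 11.9422


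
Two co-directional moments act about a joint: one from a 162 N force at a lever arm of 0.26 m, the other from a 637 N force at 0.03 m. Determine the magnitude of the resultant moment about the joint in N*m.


M = F1 * d1 + F2 * d2
M = 162 * 0.26 + 637 * 0.03
M = 42.1200 + 19.1100
M = 61.2300


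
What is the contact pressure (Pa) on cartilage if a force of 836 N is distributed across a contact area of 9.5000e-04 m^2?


P = F / A
P = 836 / 9.5000e-04
P = 880000.0000


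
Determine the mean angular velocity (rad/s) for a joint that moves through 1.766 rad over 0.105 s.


omega = delta_theta / delta_t
omega = 1.766 / 0.105
omega = 16.8190


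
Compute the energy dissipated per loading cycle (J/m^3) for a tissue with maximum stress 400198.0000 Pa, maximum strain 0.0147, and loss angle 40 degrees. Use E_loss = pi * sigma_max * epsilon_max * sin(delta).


E_loss = pi * sigma_max * epsilon_max * sin(delta)
delta = 40 deg = 0.6981 rad
sin(delta) = 0.6428
E_loss = pi * 400198.0000 * 0.0147 * 0.6428
E_loss = 11879.8134


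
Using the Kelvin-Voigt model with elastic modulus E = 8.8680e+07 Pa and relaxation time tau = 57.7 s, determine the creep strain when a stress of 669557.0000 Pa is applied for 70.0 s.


epsilon(t) = (sigma/E) * (1 - exp(-t/tau))
sigma/E = 669557.0000 / 8.8680e+07 = 0.0076
exp(-t/tau) = exp(-70.0 / 57.7) = 0.2973
epsilon = 0.0076 * (1 - 0.2973)
epsilon = 0.0053


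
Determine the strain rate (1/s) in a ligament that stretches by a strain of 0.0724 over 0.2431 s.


strain_rate = delta_strain / delta_t
strain_rate = 0.0724 / 0.2431
strain_rate = 0.2978


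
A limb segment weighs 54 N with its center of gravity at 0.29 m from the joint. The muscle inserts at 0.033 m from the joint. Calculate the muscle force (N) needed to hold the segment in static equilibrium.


F_muscle = W * d_load / d_muscle
F_muscle = 54 * 0.29 / 0.033
Numerator = 15.6600
F_muscle = 474.5455


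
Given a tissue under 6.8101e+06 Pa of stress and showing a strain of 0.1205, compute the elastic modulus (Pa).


E = stress / strain
E = 6.8101e+06 / 0.1205
E = 5.6515e+07


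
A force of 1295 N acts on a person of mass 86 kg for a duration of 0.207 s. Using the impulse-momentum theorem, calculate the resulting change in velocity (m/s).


J = F * dt = 1295 * 0.207 = 268.0650 N*s
delta_v = J / m
delta_v = 268.0650 / 86
delta_v = 3.1170


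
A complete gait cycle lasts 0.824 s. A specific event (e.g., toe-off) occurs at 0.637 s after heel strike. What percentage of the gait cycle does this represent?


pct = (event_time / cycle_time) * 100
pct = (0.637 / 0.824) * 100
ratio = 0.7731
pct = 77.3058


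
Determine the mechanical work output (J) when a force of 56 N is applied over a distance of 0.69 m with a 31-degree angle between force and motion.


W = F * d * cos(theta)
theta = 31 deg = 0.5411 rad
cos(theta) = 0.8572
W = 56 * 0.69 * 0.8572
W = 33.1209


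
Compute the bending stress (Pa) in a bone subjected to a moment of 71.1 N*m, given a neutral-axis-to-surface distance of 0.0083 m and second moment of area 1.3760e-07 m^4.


sigma = M * c / I
sigma = 71.1 * 0.0083 / 1.3760e-07
M * c = 0.5901
sigma = 4.2887e+06


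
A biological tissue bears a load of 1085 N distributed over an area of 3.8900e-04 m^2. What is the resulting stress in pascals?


stress = F / A
stress = 1085 / 3.8900e-04
stress = 2.7892e+06


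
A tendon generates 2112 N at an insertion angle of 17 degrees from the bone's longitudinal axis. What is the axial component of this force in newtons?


F_eff = F_tendon * cos(theta)
theta = 17 deg = 0.2967 rad
cos(theta) = 0.9563
F_eff = 2112 * 0.9563
F_eff = 2019.7156


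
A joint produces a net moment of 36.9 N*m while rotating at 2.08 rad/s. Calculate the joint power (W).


P = M * omega
P = 36.9 * 2.08
P = 76.7520


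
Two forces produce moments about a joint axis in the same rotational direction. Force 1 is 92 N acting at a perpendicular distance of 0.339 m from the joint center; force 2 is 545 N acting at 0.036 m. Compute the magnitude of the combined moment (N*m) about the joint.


M = F1 * d1 + F2 * d2
M = 92 * 0.339 + 545 * 0.036
M = 31.1880 + 19.6200
M = 50.8080


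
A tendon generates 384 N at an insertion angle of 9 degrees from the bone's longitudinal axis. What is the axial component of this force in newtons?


F_eff = F_tendon * cos(theta)
theta = 9 deg = 0.1571 rad
cos(theta) = 0.9877
F_eff = 384 * 0.9877
F_eff = 379.2723


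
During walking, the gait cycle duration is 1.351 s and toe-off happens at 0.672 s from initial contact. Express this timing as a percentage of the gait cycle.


pct = (event_time / cycle_time) * 100
pct = (0.672 / 1.351) * 100
ratio = 0.4974
pct = 49.7409


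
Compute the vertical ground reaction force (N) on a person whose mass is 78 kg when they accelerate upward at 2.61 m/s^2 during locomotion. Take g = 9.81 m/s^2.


GRF = m * (g + a)
GRF = 78 * (9.81 + 2.61)
GRF = 78 * 12.4200
GRF = 968.7600


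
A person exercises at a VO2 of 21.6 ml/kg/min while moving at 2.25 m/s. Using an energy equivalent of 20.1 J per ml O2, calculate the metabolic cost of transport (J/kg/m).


Power per kg = VO2 * 20.1 / 60
Power per kg = 21.6 * 20.1 / 60 = 7.2360 W/kg
Cost = power_per_kg / speed
Cost = 7.2360 / 2.25
Cost = 3.2160


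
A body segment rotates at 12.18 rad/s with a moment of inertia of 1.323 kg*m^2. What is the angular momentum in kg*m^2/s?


L = I * omega
L = 1.323 * 12.18
L = 16.1141


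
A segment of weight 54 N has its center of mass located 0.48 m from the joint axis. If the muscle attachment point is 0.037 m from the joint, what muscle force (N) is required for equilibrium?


F_muscle = W * d_load / d_muscle
F_muscle = 54 * 0.48 / 0.037
Numerator = 25.9200
F_muscle = 700.5405


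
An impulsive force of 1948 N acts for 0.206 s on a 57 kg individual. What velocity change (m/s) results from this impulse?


J = F * dt = 1948 * 0.206 = 401.2880 N*s
delta_v = J / m
delta_v = 401.2880 / 57
delta_v = 7.0401


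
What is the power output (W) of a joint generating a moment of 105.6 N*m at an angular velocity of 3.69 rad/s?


P = M * omega
P = 105.6 * 3.69
P = 389.6640


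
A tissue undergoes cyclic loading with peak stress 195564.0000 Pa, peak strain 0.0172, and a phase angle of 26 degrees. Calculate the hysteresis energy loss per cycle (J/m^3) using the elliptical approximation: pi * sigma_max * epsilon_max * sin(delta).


E_loss = pi * sigma_max * epsilon_max * sin(delta)
delta = 26 deg = 0.4538 rad
sin(delta) = 0.4384
E_loss = pi * 195564.0000 * 0.0172 * 0.4384
E_loss = 4632.4335


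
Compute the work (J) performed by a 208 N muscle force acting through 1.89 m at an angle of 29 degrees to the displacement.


W = F * d * cos(theta)
theta = 29 deg = 0.5061 rad
cos(theta) = 0.8746
W = 208 * 1.89 * 0.8746
W = 343.8305


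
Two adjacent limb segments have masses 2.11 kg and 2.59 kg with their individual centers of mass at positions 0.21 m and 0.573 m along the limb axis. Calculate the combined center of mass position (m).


COM = (m1*x1 + m2*x2) / (m1 + m2)
COM = (2.11*0.21 + 2.59*0.573) / (2.11 + 2.59)
Numerator = 1.9272
Denominator = 4.7000
COM = 0.4100


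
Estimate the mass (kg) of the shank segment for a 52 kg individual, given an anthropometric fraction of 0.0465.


m_segment = body_mass * fraction
m_segment = 52 * 0.0465
m_segment = 2.4180


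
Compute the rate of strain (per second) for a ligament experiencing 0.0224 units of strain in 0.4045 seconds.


strain_rate = delta_strain / delta_t
strain_rate = 0.0224 / 0.4045
strain_rate = 0.0554


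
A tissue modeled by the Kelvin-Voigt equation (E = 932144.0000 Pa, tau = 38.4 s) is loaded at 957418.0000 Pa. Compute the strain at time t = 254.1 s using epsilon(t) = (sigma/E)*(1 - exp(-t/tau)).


epsilon(t) = (sigma/E) * (1 - exp(-t/tau))
sigma/E = 957418.0000 / 932144.0000 = 1.0271
exp(-t/tau) = exp(-254.1 / 38.4) = 0.0013
epsilon = 1.0271 * (1 - 0.0013)
epsilon = 1.0257


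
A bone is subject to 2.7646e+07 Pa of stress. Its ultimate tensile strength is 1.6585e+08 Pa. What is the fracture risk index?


FRI = applied / ultimate
FRI = 2.7646e+07 / 1.6585e+08
FRI = 0.1667


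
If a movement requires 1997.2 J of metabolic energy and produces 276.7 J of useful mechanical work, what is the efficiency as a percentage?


eta = (W_mech / E_meta) * 100
eta = (276.7 / 1997.2) * 100
ratio = 0.1385
eta = 13.8544


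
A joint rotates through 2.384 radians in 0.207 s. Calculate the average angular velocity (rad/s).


omega = delta_theta / delta_t
omega = 2.384 / 0.207
omega = 11.5169


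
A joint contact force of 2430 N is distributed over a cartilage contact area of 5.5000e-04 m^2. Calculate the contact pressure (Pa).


P = F / A
P = 2430 / 5.5000e-04
P = 4.4182e+06


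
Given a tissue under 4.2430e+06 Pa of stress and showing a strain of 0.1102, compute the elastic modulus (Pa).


E = stress / strain
E = 4.2430e+06 / 0.1102
E = 3.8503e+07


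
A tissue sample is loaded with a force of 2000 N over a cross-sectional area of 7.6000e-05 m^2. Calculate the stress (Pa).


stress = F / A
stress = 2000 / 7.6000e-05
stress = 2.6316e+07


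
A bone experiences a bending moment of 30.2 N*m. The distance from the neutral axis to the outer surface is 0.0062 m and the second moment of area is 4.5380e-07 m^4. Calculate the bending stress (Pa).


sigma = M * c / I
sigma = 30.2 * 0.0062 / 4.5380e-07
M * c = 0.1872
sigma = 412604.6717


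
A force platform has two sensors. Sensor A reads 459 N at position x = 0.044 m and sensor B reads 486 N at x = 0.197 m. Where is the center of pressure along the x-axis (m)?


COP_x = (F1*x1 + F2*x2) / (F1 + F2)
COP_x = (459*0.044 + 486*0.197) / (459 + 486)
Numerator = 115.9380
Denominator = 945
COP_x = 0.1227


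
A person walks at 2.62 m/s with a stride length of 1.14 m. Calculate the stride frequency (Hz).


f = v / stride_length
f = 2.62 / 1.14
f = 2.2982


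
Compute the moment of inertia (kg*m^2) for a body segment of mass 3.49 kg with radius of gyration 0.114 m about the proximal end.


I = m * k^2
I = 3.49 * 0.114^2
k^2 = 0.0130
I = 0.0454


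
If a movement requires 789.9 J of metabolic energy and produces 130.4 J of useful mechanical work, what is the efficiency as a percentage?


eta = (W_mech / E_meta) * 100
eta = (130.4 / 789.9) * 100
ratio = 0.1651
eta = 16.5084


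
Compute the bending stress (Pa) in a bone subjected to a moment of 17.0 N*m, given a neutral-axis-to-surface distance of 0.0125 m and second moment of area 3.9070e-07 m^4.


sigma = M * c / I
sigma = 17.0 * 0.0125 / 3.9070e-07
M * c = 0.2125
sigma = 543895.5721


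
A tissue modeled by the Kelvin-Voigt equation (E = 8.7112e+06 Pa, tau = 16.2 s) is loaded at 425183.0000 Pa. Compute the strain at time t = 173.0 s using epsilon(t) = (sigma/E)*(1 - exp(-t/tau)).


epsilon(t) = (sigma/E) * (1 - exp(-t/tau))
sigma/E = 425183.0000 / 8.7112e+06 = 0.0488
exp(-t/tau) = exp(-173.0 / 16.2) = 2.3023e-05
epsilon = 0.0488 * (1 - 2.3023e-05)
epsilon = 0.0488


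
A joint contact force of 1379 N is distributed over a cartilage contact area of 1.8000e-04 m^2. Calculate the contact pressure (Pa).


P = F / A
P = 1379 / 1.8000e-04
P = 7.6611e+06


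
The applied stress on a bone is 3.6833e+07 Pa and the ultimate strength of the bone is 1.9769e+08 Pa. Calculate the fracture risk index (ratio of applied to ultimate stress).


FRI = applied / ultimate
FRI = 3.6833e+07 / 1.9769e+08
FRI = 0.1863


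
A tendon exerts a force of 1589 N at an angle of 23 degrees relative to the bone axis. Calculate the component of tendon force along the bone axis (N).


F_eff = F_tendon * cos(theta)
theta = 23 deg = 0.4014 rad
cos(theta) = 0.9205
F_eff = 1589 * 0.9205
F_eff = 1462.6822


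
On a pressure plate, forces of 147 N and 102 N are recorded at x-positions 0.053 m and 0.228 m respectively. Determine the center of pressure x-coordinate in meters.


COP_x = (F1*x1 + F2*x2) / (F1 + F2)
COP_x = (147*0.053 + 102*0.228) / (147 + 102)
Numerator = 31.0470
Denominator = 249
COP_x = 0.1247


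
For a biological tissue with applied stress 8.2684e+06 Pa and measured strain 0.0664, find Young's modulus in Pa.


E = stress / strain
E = 8.2684e+06 / 0.0664
E = 1.2452e+08
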